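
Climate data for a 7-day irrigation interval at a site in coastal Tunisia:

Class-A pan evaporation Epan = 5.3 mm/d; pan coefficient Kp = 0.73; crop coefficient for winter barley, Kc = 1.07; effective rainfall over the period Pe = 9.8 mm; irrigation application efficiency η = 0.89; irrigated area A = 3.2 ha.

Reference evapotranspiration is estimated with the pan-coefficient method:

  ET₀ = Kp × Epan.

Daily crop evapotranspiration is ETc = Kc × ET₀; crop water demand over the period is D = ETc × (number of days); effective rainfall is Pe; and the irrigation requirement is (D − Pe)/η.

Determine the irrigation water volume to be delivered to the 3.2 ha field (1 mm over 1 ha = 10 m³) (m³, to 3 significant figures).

690 m³

ET₀ = 0.73 × 5.3 = 3.8690 mm/d
ETc = Kc × ET₀ = 1.07 × 3.8690 = 4.1398 mm/d
Crop demand D = ETc × 7 d = 4.1398 × 7 = 28.979 mm
D − Pe = 28.979 − 9.8 = 19.179 mm
Gross irrigation = 19.179 / 0.89 = 21.549 mm
Volume = 21.549 mm × 3.2 ha × 10 = 689.6 m³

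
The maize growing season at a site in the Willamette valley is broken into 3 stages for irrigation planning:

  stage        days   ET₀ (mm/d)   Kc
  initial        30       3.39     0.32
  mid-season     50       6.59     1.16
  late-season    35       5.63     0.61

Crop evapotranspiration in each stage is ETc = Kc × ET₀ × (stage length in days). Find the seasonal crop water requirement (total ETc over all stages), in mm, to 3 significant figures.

initial: 0.32 × 3.39 × 30 = 32.54 mm
mid-season: 1.16 × 6.59 × 50 = 382.22 mm
late-season: 0.61 × 5.63 × 35 = 120.20 mm
Seasonal total = 534.96 mm

535 mm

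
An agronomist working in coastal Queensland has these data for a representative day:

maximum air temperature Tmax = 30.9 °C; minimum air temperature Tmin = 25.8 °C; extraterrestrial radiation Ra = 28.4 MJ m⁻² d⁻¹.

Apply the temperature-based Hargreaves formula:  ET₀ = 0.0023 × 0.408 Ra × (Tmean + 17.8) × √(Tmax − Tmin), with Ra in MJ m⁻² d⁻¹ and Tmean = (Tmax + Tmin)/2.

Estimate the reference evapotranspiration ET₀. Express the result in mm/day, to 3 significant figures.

Tmean = (30.9 + 25.8)/2 = 28.35 °C
0.408 Ra = 0.408 × 28.4 = 11.5872 mm/d equivalent
ET₀ = 0.0023 × 11.5872 × (28.35 + 17.8) × √5.1 = 0.0023 × 11.5872 × 46.15 × 2.2583 = 2.7775 mm/d

2.78 mm/day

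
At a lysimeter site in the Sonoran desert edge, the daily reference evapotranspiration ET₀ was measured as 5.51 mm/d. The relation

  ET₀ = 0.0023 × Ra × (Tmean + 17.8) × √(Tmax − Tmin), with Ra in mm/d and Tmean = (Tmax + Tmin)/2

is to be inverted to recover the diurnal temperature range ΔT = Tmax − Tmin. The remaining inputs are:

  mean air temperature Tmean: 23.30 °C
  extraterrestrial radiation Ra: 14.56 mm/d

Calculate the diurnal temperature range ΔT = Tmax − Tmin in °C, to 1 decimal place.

16.0 °C

√ΔT = ET₀ / [0.0023 × Ra × (Tmean+17.8)] = 5.51 / (0.0023 × 14.56 × 41.10) = 4.0033
ΔT = 4.0033² = 16.026 °C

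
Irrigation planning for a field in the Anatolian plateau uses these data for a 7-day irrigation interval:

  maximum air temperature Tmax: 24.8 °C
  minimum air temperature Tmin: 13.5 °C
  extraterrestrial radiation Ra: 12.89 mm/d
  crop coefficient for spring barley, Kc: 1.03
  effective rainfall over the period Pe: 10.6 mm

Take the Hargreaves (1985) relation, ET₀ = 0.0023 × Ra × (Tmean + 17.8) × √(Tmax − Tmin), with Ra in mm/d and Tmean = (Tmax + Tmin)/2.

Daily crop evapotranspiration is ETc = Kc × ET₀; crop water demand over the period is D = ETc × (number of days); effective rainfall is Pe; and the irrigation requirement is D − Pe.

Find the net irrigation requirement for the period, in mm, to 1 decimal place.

16.0 mm

Tmean = (24.8 + 13.5)/2 = 19.15 °C
ET₀ = 0.0023 × 12.89 × (19.15 + 17.8) × √11.3 = 0.0023 × 12.89 × 36.95 × 3.3615 = 3.6824 mm/d
ETc = Kc × ET₀ = 1.03 × 3.6824 = 3.7929 mm/d
Crop demand D = ETc × 7 d = 3.7929 × 7 = 26.550 mm
D − Pe = 26.550 − 10.6 = 15.950 mm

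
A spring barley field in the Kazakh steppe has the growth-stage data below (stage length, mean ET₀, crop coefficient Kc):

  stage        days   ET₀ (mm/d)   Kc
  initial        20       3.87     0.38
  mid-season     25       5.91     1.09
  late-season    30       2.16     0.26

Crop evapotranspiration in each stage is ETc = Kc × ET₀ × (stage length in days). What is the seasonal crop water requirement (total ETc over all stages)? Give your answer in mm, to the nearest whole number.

initial: 0.38 × 3.87 × 20 = 29.41 mm
mid-season: 1.09 × 5.91 × 25 = 161.05 mm
late-season: 0.26 × 2.16 × 30 = 16.85 mm
Seasonal total = 207.31 mm

207 mm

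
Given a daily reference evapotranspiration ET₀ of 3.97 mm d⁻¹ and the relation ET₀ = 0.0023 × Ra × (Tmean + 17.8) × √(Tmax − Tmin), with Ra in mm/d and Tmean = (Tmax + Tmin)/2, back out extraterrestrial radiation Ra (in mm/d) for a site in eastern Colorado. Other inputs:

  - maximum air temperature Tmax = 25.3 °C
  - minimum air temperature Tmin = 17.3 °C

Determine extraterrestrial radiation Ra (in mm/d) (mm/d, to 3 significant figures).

Tmean = 21.30 °C; √ΔT = 2.8284
Ra = ET₀ / [0.0023 × (Tmean+17.8) × √ΔT] = 3.97 / (0.0023 × 39.10 × 2.8284) = 15.608 mm/d

15.6 mm/d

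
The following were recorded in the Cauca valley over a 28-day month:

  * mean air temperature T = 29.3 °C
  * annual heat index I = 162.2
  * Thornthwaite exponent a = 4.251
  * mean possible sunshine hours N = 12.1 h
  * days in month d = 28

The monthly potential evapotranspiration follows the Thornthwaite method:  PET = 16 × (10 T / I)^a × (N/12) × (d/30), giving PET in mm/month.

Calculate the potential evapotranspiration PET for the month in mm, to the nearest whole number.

10T/I = 10 × 29.3 / 162.2 = 1.8064
(10T/I)^a = 1.8064^4.251 = 12.3514
Uncorrected PET = 16 × 12.3514 = 197.622 mm
Correction = (N/12)(d/30) = (12.1/12)(28/30) = 0.9411
PET = 197.622 × 0.9411 = 185.982 mm/month

186 mm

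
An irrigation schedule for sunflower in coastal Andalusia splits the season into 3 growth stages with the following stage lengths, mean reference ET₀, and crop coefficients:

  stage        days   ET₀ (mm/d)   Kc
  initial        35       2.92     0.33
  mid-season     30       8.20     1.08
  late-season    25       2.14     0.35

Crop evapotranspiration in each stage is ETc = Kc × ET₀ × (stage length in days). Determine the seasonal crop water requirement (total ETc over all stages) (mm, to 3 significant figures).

318 mm

initial: 0.33 × 2.92 × 35 = 33.73 mm
mid-season: 1.08 × 8.20 × 30 = 265.68 mm
late-season: 0.35 × 2.14 × 25 = 18.73 mm
Seasonal total = 318.14 mm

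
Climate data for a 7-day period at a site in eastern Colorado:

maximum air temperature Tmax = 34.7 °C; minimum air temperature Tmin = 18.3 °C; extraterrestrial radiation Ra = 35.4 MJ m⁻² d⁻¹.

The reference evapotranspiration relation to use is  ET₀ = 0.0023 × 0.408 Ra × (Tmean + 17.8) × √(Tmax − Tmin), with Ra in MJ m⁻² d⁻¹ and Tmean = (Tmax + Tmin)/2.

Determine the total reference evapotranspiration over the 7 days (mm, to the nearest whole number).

42 mm

Tmean = (34.7 + 18.3)/2 = 26.50 °C
0.408 Ra = 0.408 × 35.4 = 14.4432 mm/d equivalent
ET₀ = 0.0023 × 14.4432 × (26.50 + 17.8) × √16.4 = 0.0023 × 14.4432 × 44.30 × 4.0497 = 5.9596 mm/d
Over 7 days: 5.9596 × 7 = 41.717 mm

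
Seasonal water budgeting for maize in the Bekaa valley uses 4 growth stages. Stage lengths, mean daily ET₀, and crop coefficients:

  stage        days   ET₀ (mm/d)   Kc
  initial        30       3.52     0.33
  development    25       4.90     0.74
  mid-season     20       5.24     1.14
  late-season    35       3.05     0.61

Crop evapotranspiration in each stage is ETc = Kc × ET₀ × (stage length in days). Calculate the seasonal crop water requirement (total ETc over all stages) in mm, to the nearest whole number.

initial: 0.33 × 3.52 × 30 = 34.85 mm
development: 0.74 × 4.90 × 25 = 90.65 mm
mid-season: 1.14 × 5.24 × 20 = 119.47 mm
late-season: 0.61 × 3.05 × 35 = 65.12 mm
Seasonal total = 310.09 mm

310 mm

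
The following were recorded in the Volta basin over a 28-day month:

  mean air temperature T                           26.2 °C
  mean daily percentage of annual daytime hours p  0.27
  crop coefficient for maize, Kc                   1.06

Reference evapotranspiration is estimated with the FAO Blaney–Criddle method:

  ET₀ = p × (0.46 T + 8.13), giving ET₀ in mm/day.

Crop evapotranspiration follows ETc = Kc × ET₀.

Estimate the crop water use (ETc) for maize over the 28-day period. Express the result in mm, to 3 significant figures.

ET₀ = 0.27 × (0.46 × 26.2 + 8.13) = 0.27 × 20.182 = 5.4491 mm/d
ETc = Kc × ET₀ = 1.06 × 5.4491 = 5.7760 mm/d
Over 28 days: 5.7760 × 28 = 161.728 mm

162 mm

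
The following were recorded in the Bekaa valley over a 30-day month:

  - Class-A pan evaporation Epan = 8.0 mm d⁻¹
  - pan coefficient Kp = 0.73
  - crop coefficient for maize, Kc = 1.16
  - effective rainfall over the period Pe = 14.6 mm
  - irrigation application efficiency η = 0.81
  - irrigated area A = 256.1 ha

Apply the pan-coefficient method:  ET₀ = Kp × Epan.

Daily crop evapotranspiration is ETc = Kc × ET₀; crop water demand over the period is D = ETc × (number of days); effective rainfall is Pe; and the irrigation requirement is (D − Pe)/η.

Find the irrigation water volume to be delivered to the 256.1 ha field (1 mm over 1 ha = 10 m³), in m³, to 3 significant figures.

ET₀ = 0.73 × 8.0 = 5.8400 mm/d
ETc = Kc × ET₀ = 1.16 × 5.8400 = 6.7744 mm/d
Crop demand D = ETc × 30 d = 6.7744 × 30 = 203.232 mm
D − Pe = 203.232 − 14.6 = 188.632 mm
Gross irrigation = 188.632 / 0.81 = 232.879 mm
Volume = 232.879 mm × 256.1 ha × 10 = 596403.1 m³

596000 m³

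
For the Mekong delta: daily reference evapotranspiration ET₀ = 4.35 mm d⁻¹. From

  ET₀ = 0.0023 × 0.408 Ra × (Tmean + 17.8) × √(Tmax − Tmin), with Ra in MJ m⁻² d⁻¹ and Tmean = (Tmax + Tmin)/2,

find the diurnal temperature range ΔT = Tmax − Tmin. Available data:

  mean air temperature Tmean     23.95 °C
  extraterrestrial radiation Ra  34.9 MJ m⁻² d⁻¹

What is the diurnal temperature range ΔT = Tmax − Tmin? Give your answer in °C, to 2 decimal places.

√ΔT = ET₀ / [0.0023 × 0.408 × Ra × (Tmean+17.8)] = 4.35 / (0.0023 × 14.2392 × 41.75) = 3.1814
ΔT = 3.1814² = 10.121 °C

10.12 °C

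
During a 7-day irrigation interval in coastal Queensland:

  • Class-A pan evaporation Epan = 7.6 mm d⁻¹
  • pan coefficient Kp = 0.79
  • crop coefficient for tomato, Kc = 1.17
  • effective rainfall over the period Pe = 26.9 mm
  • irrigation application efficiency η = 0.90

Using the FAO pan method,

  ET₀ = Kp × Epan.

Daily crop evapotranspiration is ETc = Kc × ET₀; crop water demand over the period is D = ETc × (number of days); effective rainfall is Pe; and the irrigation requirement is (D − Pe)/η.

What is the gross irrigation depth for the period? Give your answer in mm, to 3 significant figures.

24.7 mm

ET₀ = 0.79 × 7.6 = 6.0040 mm/d
ETc = Kc × ET₀ = 1.17 × 6.0040 = 7.0247 mm/d
Crop demand D = ETc × 7 d = 7.0247 × 7 = 49.173 mm
D − Pe = 49.173 − 26.9 = 22.273 mm
Gross irrigation = 22.273 / 0.90 = 24.748 mm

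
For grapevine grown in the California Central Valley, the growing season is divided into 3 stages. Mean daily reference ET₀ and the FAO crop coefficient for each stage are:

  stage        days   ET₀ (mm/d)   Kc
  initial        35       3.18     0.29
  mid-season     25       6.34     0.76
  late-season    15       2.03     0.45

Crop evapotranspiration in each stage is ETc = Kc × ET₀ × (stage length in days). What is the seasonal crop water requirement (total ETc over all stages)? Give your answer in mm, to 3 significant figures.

initial: 0.29 × 3.18 × 35 = 32.28 mm
mid-season: 0.76 × 6.34 × 25 = 120.46 mm
late-season: 0.45 × 2.03 × 15 = 13.70 mm
Seasonal total = 166.44 mm

166 mm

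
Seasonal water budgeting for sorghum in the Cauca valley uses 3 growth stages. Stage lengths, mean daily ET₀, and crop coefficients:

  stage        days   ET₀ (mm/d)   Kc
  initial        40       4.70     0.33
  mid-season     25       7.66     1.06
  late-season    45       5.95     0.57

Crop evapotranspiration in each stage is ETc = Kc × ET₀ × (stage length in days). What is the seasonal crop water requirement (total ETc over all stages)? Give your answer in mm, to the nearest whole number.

initial: 0.33 × 4.70 × 40 = 62.04 mm
mid-season: 1.06 × 7.66 × 25 = 202.99 mm
late-season: 0.57 × 5.95 × 45 = 152.62 mm
Seasonal total = 417.65 mm

418 mm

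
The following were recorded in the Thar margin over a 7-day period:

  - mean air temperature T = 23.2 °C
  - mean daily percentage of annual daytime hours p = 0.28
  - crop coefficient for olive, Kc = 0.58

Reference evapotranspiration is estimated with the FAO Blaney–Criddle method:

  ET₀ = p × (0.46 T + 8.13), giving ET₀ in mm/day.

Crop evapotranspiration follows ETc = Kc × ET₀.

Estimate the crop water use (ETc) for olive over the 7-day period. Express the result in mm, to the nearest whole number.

21 mm

ET₀ = 0.28 × (0.46 × 23.2 + 8.13) = 0.28 × 18.802 = 5.2646 mm/d
ETc = Kc × ET₀ = 0.58 × 5.2646 = 3.0535 mm/d
Over 7 days: 3.0535 × 7 = 21.375 mm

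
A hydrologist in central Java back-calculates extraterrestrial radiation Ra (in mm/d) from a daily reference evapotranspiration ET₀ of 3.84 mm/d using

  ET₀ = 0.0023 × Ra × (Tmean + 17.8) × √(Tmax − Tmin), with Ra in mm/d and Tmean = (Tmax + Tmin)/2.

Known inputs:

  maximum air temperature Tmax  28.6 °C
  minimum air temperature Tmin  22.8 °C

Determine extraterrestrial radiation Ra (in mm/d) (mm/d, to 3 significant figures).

15.9 mm/d

Tmean = 25.70 °C; √ΔT = 2.4083
Ra = ET₀ / [0.0023 × (Tmean+17.8) × √ΔT] = 3.84 / (0.0023 × 43.50 × 2.4083) = 15.937 mm/d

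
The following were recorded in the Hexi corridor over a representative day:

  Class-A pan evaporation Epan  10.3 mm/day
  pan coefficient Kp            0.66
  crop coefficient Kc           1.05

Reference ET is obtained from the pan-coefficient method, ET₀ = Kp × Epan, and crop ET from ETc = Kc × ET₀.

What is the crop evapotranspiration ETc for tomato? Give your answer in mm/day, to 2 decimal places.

ET₀ = 0.66 × 10.3 = 6.7980 mm/d
ETc = Kc × ET₀ = 1.05 × 6.7980 = 7.1379 mm/d

7.14 mm/day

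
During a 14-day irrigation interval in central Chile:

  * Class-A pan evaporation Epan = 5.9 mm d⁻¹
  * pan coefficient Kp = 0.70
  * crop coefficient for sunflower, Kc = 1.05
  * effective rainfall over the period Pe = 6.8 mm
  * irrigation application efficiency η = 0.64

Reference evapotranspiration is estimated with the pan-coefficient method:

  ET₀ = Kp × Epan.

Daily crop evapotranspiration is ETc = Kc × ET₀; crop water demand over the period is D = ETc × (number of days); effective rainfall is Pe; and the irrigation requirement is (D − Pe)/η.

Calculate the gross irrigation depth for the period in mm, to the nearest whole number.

84 mm

ET₀ = 0.70 × 5.9 = 4.1300 mm/d
ETc = Kc × ET₀ = 1.05 × 4.1300 = 4.3365 mm/d
Crop demand D = ETc × 14 d = 4.3365 × 14 = 60.711 mm
D − Pe = 60.711 − 6.8 = 53.911 mm
Gross irrigation = 53.911 / 0.64 = 84.236 mm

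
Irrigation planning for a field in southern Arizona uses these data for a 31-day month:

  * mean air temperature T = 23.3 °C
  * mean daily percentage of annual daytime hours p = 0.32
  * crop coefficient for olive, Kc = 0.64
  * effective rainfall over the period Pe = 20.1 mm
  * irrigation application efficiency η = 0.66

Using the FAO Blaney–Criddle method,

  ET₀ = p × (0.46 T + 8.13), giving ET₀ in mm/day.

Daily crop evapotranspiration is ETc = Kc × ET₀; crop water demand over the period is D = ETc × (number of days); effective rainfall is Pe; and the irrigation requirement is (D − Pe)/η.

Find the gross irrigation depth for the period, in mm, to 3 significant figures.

151 mm

ET₀ = 0.32 × (0.46 × 23.3 + 8.13) = 0.32 × 18.848 = 6.0314 mm/d
ETc = Kc × ET₀ = 0.64 × 6.0314 = 3.8601 mm/d
Crop demand D = ETc × 31 d = 3.8601 × 31 = 119.663 mm
D − Pe = 119.663 − 20.1 = 99.563 mm
Gross irrigation = 99.563 / 0.66 = 150.853 mm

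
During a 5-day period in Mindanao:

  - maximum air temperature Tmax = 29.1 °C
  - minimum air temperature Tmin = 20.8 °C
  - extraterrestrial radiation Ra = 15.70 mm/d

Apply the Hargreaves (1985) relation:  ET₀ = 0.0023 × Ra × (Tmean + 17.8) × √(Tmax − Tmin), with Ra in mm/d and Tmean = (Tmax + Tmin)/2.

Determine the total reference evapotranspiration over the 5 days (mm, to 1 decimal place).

22.2 mm

Tmean = (29.1 + 20.8)/2 = 24.95 °C
ET₀ = 0.0023 × 15.70 × (24.95 + 17.8) × √8.3 = 0.0023 × 15.70 × 42.75 × 2.8810 = 4.4474 mm/d
Over 5 days: 4.4474 × 5 = 22.237 mm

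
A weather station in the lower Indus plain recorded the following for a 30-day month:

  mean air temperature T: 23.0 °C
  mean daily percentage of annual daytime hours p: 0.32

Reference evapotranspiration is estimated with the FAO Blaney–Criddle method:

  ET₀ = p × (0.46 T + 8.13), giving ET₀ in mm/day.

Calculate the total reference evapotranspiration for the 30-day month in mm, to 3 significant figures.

ET₀ = 0.32 × (0.46 × 23.0 + 8.13) = 0.32 × 18.710 = 5.9872 mm/d
Monthly total = 5.9872 × 30 = 179.616 mm

180 mm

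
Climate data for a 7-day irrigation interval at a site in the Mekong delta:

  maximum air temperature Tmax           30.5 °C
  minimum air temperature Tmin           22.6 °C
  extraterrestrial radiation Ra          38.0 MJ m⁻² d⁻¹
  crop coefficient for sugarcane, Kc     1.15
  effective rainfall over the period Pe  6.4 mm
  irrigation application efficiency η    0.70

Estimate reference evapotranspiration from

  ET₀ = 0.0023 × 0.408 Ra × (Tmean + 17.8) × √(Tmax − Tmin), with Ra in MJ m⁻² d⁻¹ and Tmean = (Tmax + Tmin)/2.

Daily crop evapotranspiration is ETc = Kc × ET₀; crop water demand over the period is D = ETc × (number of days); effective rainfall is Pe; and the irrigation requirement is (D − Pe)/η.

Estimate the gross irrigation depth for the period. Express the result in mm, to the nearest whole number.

42 mm

Tmean = (30.5 + 22.6)/2 = 26.55 °C
0.408 Ra = 0.408 × 38.0 = 15.5040 mm/d equivalent
ET₀ = 0.0023 × 15.5040 × (26.55 + 17.8) × √7.9 = 0.0023 × 15.5040 × 44.35 × 2.8107 = 4.4451 mm/d
ETc = Kc × ET₀ = 1.15 × 4.4451 = 5.1119 mm/d
Crop demand D = ETc × 7 d = 5.1119 × 7 = 35.783 mm
D − Pe = 35.783 − 6.4 = 29.383 mm
Gross irrigation = 29.383 / 0.70 = 41.976 mm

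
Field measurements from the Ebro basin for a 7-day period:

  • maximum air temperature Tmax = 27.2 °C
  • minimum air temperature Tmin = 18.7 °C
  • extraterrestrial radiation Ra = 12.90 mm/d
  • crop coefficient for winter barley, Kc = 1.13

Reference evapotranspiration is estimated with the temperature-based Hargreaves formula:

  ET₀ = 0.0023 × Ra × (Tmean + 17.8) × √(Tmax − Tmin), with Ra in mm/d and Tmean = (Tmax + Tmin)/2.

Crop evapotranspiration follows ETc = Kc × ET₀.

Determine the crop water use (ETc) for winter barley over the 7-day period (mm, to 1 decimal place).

27.9 mm

Tmean = (27.2 + 18.7)/2 = 22.95 °C
ET₀ = 0.0023 × 12.90 × (22.95 + 17.8) × √8.5 = 0.0023 × 12.90 × 40.75 × 2.9155 = 3.5250 mm/d
ETc = Kc × ET₀ = 1.13 × 3.5250 = 3.9833 mm/d
Over 7 days: 3.9833 × 7 = 27.883 mm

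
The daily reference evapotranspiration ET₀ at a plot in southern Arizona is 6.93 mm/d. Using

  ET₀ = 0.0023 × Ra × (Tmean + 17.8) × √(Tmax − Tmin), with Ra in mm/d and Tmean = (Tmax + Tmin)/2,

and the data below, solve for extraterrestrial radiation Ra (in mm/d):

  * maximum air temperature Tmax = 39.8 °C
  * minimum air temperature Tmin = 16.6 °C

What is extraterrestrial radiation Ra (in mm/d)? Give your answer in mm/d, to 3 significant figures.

13.6 mm/d

Tmean = 28.20 °C; √ΔT = 4.8166
Ra = ET₀ / [0.0023 × (Tmean+17.8) × √ΔT] = 6.93 / (0.0023 × 46.00 × 4.8166) = 13.599 mm/d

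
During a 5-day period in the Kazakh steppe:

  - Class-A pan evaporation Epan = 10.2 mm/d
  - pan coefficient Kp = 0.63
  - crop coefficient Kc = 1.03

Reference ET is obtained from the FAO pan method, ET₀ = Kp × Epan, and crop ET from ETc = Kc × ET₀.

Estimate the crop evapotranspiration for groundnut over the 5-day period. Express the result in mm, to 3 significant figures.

33.1 mm

ET₀ = 0.63 × 10.2 = 6.4260 mm/d
ETc = Kc × ET₀ = 1.03 × 6.4260 = 6.6188 mm/d
Over 5 days: 6.6188 × 5 = 33.094 mm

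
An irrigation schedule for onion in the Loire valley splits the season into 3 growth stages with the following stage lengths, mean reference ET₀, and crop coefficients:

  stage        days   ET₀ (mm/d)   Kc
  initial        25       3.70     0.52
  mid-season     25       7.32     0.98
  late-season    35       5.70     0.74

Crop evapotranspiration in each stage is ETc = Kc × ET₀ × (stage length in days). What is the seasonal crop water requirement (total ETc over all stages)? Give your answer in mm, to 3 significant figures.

initial: 0.52 × 3.70 × 25 = 48.10 mm
mid-season: 0.98 × 7.32 × 25 = 179.34 mm
late-season: 0.74 × 5.70 × 35 = 147.63 mm
Seasonal total = 375.07 mm

375 mm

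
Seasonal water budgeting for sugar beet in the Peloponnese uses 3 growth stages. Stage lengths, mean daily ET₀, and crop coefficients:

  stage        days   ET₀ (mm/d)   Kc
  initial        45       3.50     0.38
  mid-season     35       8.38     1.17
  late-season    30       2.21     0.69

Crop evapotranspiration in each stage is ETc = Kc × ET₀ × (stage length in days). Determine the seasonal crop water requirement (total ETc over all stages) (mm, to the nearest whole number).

initial: 0.38 × 3.50 × 45 = 59.85 mm
mid-season: 1.17 × 8.38 × 35 = 343.16 mm
late-season: 0.69 × 2.21 × 30 = 45.75 mm
Seasonal total = 448.76 mm

449 mm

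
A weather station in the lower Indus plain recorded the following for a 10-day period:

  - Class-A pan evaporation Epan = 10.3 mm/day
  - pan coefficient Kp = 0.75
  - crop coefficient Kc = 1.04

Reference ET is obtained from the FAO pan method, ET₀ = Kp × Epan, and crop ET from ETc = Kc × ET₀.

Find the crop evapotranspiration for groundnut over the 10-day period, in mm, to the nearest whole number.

ET₀ = 0.75 × 10.3 = 7.7250 mm/d
ETc = Kc × ET₀ = 1.04 × 7.7250 = 8.0340 mm/d
Over 10 days: 8.0340 × 10 = 80.340 mm

80 mm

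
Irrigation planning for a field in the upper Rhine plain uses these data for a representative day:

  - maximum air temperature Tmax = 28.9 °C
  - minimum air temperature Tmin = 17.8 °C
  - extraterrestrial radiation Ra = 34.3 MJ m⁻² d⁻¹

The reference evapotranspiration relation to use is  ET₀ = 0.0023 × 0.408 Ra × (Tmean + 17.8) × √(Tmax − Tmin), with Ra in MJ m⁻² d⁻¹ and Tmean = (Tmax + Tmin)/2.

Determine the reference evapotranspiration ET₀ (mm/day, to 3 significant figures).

4.41 mm/day

Tmean = (28.9 + 17.8)/2 = 23.35 °C
0.408 Ra = 0.408 × 34.3 = 13.9944 mm/d equivalent
ET₀ = 0.0023 × 13.9944 × (23.35 + 17.8) × √11.1 = 0.0023 × 13.9944 × 41.15 × 3.3317 = 4.4128 mm/d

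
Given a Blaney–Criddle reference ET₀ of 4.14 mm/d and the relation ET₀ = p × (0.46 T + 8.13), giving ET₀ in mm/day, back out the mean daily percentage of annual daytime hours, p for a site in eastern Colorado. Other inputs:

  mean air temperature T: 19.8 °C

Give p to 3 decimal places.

0.240

p = ET₀ / (0.46 T + 8.13) = 4.14 / (0.46 × 19.8 + 8.13) = 4.14 / 17.238 = 0.2402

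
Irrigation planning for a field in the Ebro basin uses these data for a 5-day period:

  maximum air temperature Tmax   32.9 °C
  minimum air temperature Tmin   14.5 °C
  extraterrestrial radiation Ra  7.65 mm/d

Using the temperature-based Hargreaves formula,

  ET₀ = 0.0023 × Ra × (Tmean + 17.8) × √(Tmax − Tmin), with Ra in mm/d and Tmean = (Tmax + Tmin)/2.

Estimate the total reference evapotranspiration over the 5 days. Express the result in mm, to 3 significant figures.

15.7 mm

Tmean = (32.9 + 14.5)/2 = 23.70 °C
ET₀ = 0.0023 × 7.65 × (23.70 + 17.8) × √18.4 = 0.0023 × 7.65 × 41.50 × 4.2895 = 3.1322 mm/d
Over 5 days: 3.1322 × 5 = 15.661 mm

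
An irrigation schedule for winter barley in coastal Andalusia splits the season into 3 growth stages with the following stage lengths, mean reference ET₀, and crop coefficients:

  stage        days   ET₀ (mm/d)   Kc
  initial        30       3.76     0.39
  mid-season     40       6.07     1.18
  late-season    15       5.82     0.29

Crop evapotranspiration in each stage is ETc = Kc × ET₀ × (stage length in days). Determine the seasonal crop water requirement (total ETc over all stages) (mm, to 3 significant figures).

initial: 0.39 × 3.76 × 30 = 43.99 mm
mid-season: 1.18 × 6.07 × 40 = 286.50 mm
late-season: 0.29 × 5.82 × 15 = 25.32 mm
Seasonal total = 355.81 mm

356 mm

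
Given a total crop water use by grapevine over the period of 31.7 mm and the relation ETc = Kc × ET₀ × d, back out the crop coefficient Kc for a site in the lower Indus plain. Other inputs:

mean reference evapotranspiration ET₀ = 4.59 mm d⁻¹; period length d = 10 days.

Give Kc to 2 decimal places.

0.69

ETc = Kc × ET₀ × d  ⇒  Kc = ETc / (ET₀ × d)
Kc = 31.7 / (4.59 × 10) = 31.7 / 45.90 = 0.6906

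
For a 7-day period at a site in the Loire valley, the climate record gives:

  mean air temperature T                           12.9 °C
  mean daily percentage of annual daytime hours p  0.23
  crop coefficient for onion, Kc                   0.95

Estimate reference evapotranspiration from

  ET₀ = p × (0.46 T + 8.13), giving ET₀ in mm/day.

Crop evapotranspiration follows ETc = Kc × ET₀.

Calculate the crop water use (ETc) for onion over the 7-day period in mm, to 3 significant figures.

21.5 mm

ET₀ = 0.23 × (0.46 × 12.9 + 8.13) = 0.23 × 14.064 = 3.2347 mm/d
ETc = Kc × ET₀ = 0.95 × 3.2347 = 3.0730 mm/d
Over 7 days: 3.0730 × 7 = 21.511 mm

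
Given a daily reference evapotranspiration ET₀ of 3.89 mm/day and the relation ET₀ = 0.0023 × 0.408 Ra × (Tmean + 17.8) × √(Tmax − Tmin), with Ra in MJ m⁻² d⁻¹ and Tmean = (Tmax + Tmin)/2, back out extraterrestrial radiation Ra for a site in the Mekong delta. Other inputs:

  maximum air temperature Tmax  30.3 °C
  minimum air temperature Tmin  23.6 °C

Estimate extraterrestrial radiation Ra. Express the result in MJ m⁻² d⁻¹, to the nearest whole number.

Tmean = (30.3+23.6)/2 = 26.95 °C; ΔT = 6.7
Ra = ET₀ / [0.0023 × 0.408 × (Tmean+17.8) × √ΔT]
   = 3.89 / (0.0023 × 0.408 × 44.75 × 2.5884) = 35.788 MJ m⁻² d⁻¹

36 MJ m⁻² d⁻¹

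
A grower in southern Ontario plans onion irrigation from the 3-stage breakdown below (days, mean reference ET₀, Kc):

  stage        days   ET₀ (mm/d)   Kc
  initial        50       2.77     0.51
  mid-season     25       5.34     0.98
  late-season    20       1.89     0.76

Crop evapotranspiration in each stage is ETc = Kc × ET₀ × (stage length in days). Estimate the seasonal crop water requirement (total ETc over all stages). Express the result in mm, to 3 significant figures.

230 mm

initial: 0.51 × 2.77 × 50 = 70.64 mm
mid-season: 0.98 × 5.34 × 25 = 130.83 mm
late-season: 0.76 × 1.89 × 20 = 28.73 mm
Seasonal total = 230.20 mm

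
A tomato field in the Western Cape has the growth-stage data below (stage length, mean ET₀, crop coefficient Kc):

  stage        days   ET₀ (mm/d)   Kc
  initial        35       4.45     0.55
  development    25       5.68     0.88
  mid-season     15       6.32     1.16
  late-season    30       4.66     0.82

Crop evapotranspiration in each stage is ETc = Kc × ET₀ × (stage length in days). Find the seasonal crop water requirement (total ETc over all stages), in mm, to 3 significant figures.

initial: 0.55 × 4.45 × 35 = 85.66 mm
development: 0.88 × 5.68 × 25 = 124.96 mm
mid-season: 1.16 × 6.32 × 15 = 109.97 mm
late-season: 0.82 × 4.66 × 30 = 114.64 mm
Seasonal total = 435.23 mm

435 mm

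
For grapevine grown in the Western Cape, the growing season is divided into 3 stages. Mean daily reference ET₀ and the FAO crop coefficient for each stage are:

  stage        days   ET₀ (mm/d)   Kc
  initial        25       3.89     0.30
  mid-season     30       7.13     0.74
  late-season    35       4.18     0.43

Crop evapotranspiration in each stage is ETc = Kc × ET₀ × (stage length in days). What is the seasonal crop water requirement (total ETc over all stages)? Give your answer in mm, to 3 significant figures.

initial: 0.30 × 3.89 × 25 = 29.18 mm
mid-season: 0.74 × 7.13 × 30 = 158.29 mm
late-season: 0.43 × 4.18 × 35 = 62.91 mm
Seasonal total = 250.38 mm

250 mm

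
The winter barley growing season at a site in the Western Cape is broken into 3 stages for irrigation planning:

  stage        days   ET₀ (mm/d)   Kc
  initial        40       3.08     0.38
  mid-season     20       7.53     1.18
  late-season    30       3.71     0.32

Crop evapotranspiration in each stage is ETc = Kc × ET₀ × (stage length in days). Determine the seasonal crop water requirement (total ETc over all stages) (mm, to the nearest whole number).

initial: 0.38 × 3.08 × 40 = 46.82 mm
mid-season: 1.18 × 7.53 × 20 = 177.71 mm
late-season: 0.32 × 3.71 × 30 = 35.62 mm
Seasonal total = 260.15 mm

260 mm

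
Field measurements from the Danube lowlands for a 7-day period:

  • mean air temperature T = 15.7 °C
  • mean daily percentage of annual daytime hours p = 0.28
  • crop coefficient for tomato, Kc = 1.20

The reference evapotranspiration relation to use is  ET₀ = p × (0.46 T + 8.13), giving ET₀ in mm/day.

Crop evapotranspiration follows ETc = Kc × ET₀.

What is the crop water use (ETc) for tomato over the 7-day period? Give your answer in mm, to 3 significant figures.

36.1 mm

ET₀ = 0.28 × (0.46 × 15.7 + 8.13) = 0.28 × 15.352 = 4.2986 mm/d
ETc = Kc × ET₀ = 1.20 × 4.2986 = 5.1583 mm/d
Over 7 days: 5.1583 × 7 = 36.108 mm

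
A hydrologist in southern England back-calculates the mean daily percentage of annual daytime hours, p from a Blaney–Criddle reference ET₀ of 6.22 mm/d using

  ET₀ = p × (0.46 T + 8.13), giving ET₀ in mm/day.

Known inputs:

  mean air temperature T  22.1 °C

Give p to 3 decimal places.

p = ET₀ / (0.46 T + 8.13) = 6.22 / (0.46 × 22.1 + 8.13) = 6.22 / 18.296 = 0.3400

0.340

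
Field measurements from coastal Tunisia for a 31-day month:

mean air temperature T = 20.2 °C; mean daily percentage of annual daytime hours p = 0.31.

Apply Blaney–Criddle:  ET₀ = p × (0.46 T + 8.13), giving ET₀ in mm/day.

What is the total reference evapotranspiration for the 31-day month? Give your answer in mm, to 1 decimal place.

167.4 mm

ET₀ = 0.31 × (0.46 × 20.2 + 8.13) = 0.31 × 17.422 = 5.4008 mm/d
Monthly total = 5.4008 × 31 = 167.425 mm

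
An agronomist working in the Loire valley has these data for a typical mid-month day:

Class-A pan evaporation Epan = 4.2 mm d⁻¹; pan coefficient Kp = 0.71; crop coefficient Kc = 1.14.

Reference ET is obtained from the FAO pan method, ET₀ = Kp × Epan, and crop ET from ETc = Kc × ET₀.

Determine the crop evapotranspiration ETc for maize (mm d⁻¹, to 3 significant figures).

ET₀ = 0.71 × 4.2 = 2.9820 mm/d
ETc = Kc × ET₀ = 1.14 × 2.9820 = 3.3995 mm/d

3.40 mm d⁻¹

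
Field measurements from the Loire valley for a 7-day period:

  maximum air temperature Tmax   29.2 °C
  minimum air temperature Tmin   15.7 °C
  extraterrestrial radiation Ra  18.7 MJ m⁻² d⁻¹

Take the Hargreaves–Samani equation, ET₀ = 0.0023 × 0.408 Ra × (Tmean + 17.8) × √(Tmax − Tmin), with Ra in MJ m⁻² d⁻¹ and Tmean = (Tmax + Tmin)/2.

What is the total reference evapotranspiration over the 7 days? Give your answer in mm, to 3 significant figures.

Tmean = (29.2 + 15.7)/2 = 22.45 °C
0.408 Ra = 0.408 × 18.7 = 7.6296 mm/d equivalent
ET₀ = 0.0023 × 7.6296 × (22.45 + 17.8) × √13.5 = 0.0023 × 7.6296 × 40.25 × 3.6742 = 2.5951 mm/d
Over 7 days: 2.5951 × 7 = 18.166 mm

18.2 mm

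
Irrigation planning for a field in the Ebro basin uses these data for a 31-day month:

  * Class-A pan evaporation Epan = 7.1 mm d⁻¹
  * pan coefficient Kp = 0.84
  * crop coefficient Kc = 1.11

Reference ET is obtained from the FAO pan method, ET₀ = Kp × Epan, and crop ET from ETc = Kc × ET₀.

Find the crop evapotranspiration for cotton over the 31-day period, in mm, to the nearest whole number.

205 mm

ET₀ = 0.84 × 7.1 = 5.9640 mm/d
ETc = Kc × ET₀ = 1.11 × 5.9640 = 6.6200 mm/d
Over 31 days: 6.6200 × 31 = 205.220 mm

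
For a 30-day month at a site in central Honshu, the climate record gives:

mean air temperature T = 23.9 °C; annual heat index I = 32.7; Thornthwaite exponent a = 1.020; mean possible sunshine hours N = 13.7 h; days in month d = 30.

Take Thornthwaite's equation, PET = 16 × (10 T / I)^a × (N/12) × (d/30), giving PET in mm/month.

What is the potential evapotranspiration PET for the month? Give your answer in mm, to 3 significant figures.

139 mm

10T/I = 10 × 23.9 / 32.7 = 7.3089
(10T/I)^a = 7.3089^1.020 = 7.6055
Uncorrected PET = 16 × 7.6055 = 121.688 mm
Correction = (N/12)(d/30) = (13.7/12)(30/30) = 1.1417
PET = 121.688 × 1.1417 = 138.931 mm/month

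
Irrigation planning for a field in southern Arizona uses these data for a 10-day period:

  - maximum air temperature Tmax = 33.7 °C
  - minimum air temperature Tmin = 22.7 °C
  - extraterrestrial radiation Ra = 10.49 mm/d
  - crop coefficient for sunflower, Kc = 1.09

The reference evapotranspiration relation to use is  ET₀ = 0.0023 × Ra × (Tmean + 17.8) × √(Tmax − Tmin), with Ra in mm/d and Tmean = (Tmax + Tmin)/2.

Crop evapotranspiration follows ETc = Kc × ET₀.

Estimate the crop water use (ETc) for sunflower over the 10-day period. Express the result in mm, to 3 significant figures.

Tmean = (33.7 + 22.7)/2 = 28.20 °C
ET₀ = 0.0023 × 10.49 × (28.20 + 17.8) × √11.0 = 0.0023 × 10.49 × 46.00 × 3.3166 = 3.6809 mm/d
ETc = Kc × ET₀ = 1.09 × 3.6809 = 4.0122 mm/d
Over 10 days: 4.0122 × 10 = 40.122 mm

40.1 mm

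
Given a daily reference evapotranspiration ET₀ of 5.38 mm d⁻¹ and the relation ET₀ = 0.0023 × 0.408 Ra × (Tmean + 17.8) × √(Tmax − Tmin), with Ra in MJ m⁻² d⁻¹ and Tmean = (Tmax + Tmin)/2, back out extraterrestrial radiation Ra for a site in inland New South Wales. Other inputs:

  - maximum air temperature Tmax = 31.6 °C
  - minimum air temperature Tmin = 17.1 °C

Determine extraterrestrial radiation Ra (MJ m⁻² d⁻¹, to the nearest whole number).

36 MJ m⁻² d⁻¹

Tmean = (31.6+17.1)/2 = 24.35 °C; ΔT = 14.5
Ra = ET₀ / [0.0023 × 0.408 × (Tmean+17.8) × √ΔT]
   = 5.38 / (0.0023 × 0.408 × 42.15 × 3.8079) = 35.720 MJ m⁻² d⁻¹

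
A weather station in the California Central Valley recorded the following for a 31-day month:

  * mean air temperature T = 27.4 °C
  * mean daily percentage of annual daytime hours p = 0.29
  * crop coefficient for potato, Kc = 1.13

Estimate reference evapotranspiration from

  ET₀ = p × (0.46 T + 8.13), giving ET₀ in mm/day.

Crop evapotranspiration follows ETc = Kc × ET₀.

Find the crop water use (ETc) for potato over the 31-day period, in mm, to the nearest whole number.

ET₀ = 0.29 × (0.46 × 27.4 + 8.13) = 0.29 × 20.734 = 6.0129 mm/d
ETc = Kc × ET₀ = 1.13 × 6.0129 = 6.7946 mm/d
Over 31 days: 6.7946 × 31 = 210.633 mm

211 mm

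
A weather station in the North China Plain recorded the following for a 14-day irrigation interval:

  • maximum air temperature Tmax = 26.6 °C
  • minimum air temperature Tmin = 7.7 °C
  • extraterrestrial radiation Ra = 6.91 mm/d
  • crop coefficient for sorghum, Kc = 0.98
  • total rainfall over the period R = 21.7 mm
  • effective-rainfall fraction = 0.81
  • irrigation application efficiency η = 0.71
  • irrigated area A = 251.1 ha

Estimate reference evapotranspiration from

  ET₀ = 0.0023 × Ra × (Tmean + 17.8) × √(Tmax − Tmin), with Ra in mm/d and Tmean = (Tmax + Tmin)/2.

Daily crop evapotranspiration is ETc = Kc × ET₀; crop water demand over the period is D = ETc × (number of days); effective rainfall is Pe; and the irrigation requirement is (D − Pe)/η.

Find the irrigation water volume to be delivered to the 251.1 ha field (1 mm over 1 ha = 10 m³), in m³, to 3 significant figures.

Tmean = (26.6 + 7.7)/2 = 17.15 °C
ET₀ = 0.0023 × 6.91 × (17.15 + 17.8) × √18.9 = 0.0023 × 6.91 × 34.95 × 4.3474 = 2.4148 mm/d
ETc = Kc × ET₀ = 0.98 × 2.4148 = 2.3665 mm/d
Crop demand D = ETc × 14 d = 2.3665 × 14 = 33.131 mm
Pe = 0.81 × 21.7 = 17.577 mm
D − Pe = 33.131 − 17.577 = 15.554 mm
Gross irrigation = 15.554 / 0.71 = 21.907 mm
Volume = 21.907 mm × 251.1 ha × 10 = 55008.5 m³

55000 m³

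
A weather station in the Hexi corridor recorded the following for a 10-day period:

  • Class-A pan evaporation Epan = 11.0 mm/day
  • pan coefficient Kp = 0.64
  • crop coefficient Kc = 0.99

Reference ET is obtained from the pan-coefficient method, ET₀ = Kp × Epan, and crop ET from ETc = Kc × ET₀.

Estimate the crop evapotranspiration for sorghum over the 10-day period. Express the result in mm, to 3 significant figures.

ET₀ = 0.64 × 11.0 = 7.0400 mm/d
ETc = Kc × ET₀ = 0.99 × 7.0400 = 6.9696 mm/d
Over 10 days: 6.9696 × 10 = 69.696 mm

69.7 mm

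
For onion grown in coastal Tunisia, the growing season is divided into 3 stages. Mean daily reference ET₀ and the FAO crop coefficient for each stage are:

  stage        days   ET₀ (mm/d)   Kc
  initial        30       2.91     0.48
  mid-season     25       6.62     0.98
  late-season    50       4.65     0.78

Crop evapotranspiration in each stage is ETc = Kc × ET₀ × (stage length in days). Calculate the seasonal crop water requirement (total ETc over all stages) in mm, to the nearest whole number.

385 mm

initial: 0.48 × 2.91 × 30 = 41.90 mm
mid-season: 0.98 × 6.62 × 25 = 162.19 mm
late-season: 0.78 × 4.65 × 50 = 181.35 mm
Seasonal total = 385.44 mm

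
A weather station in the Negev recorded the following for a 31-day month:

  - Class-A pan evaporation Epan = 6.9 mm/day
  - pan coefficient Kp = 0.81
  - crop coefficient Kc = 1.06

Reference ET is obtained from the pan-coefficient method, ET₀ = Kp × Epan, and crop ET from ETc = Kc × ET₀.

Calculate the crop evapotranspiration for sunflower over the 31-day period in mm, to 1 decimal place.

183.7 mm

ET₀ = 0.81 × 6.9 = 5.5890 mm/d
ETc = Kc × ET₀ = 1.06 × 5.5890 = 5.9243 mm/d
Over 31 days: 5.9243 × 31 = 183.653 mm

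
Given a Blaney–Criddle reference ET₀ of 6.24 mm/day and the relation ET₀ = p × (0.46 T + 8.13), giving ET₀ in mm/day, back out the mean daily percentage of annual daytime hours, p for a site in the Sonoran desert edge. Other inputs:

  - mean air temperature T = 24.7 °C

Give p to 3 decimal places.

0.320

p = ET₀ / (0.46 T + 8.13) = 6.24 / (0.46 × 24.7 + 8.13) = 6.24 / 19.492 = 0.3201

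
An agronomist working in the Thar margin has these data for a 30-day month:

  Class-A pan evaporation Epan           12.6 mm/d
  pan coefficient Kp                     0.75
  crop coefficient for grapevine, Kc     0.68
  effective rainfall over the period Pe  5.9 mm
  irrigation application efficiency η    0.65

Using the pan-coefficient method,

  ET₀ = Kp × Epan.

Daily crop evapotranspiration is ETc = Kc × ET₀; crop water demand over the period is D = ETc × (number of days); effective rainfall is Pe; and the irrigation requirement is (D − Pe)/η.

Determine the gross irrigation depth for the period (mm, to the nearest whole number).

ET₀ = 0.75 × 12.6 = 9.4500 mm/d
ETc = Kc × ET₀ = 0.68 × 9.4500 = 6.4260 mm/d
Crop demand D = ETc × 30 d = 6.4260 × 30 = 192.780 mm
D − Pe = 192.780 − 5.9 = 186.880 mm
Gross irrigation = 186.880 / 0.65 = 287.508 mm

288 mm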